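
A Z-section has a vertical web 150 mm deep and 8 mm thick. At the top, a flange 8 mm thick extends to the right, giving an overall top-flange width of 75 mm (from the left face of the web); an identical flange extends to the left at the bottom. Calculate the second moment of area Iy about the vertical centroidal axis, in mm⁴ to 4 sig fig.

Iy ≈ 1.915 × 10⁶ mm⁴

Decompose the section into non-overlapping parts with the origin at the bottom-left of its bounding rectangle.
Web: 8 × 150, A = 1 200 mm², x = 71 mm, Ī = 6 400 mm⁴.
Top flange (beyond web): 67 × 8, A = 536 mm², x = 108.5 mm, Ī = 200 509 mm⁴.
Bottom flange (beyond web): 67 × 8, A = 536 mm², x = 33.5 mm, Ī = 200 509 mm⁴.
Centroid: x̄ = ΣA·x / ΣA = 71 mm.
Transfer each piece to the vertical centroidal axis using Ī + A·d² with d = x − 71:
  web: d = 0 mm → contributes +6 400 mm⁴
  top flange (beyond web): d = 37.5 mm → contributes +954 259 mm⁴
  bottom flange (beyond web): d = -37.5 mm → contributes +954 259 mm⁴
Total I = 1 914 917 mm⁴.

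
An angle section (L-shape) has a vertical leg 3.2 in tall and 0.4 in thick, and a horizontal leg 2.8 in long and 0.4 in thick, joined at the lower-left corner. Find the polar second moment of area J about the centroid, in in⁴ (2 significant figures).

J ≈ 3.7 in⁴

Break the section into simple shapes (no overlaps), measuring from the bottom-left corner of the bounding box.
Vertical leg: 0.4 × 3.2, A = 1.28 in², y = 1.6 in, Ī = 1.092 in⁴.
Horizontal leg (remainder): 2.4 × 0.4, A = 0.96 in², y = 0.2 in, Ī = 0.0128 in⁴.
Centroid: ȳ = ΣA·y / ΣA = 1 in.
Transfer each piece to the centroidal x-axis using Ī + A·d² with d = y − 1:
  vertical leg: d = 0.6 in → contributes +1.553 in⁴
  horizontal leg (remainder): d = -0.8 in → contributes +0.6272 in⁴
Total I = 2.18 in⁴.
For the y-axis: x̄ = 0.8 in.
Repeating about the centroidal y-axis gives I_y = 1.553 in⁴.
Polar second moment: J = I_x + I_y = 3.733 in⁴.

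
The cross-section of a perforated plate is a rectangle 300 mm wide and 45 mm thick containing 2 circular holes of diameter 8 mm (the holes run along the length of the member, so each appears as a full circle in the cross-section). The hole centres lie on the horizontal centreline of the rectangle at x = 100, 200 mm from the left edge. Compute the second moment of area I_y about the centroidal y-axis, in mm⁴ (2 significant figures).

Break the section into simple shapes (no overlaps), measuring from the bottom-left corner of the bounding box.
Plate: 300 × 45, A = 13 500 mm², x = 150 mm, Ī = 101 250 000 mm⁴.
Hole 1 (subtracted): ⌀8, A = 50.27 mm², x = 100 mm, Ī = 201.1 mm⁴.
Hole 2 (subtracted): ⌀8, A = 50.27 mm², x = 200 mm, Ī = 201.1 mm⁴.
By symmetry the centroid is at mid-width, x̄ = 150 mm.
Transfer each piece to the centroidal y-axis using Ī + A·d² with d = x − 150:
  plate: d = 0 mm → contributes +101 250 000 mm⁴
  hole 1: d = -50 mm → contributes −125 865 mm⁴
  hole 2: d = 50 mm → contributes −125 865 mm⁴
Total I = 100 998 270 mm⁴.

I_y ≈ 1.0 × 10⁸ mm⁴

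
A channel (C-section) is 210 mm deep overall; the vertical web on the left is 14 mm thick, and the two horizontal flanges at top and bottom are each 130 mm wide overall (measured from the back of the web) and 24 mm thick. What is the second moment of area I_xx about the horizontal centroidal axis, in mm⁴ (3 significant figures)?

Decompose the section into non-overlapping parts with the origin at the bottom-left of its bounding rectangle.
Web: 14 × 210, A = 2 940 mm², y = 105 mm, Ī = 10 804 500 mm⁴.
Top flange (beyond web): 116 × 24, A = 2 784 mm², y = 198 mm, Ī = 133 632 mm⁴.
Bottom flange (beyond web): 116 × 24, A = 2 784 mm², y = 12 mm, Ī = 133 632 mm⁴.
By symmetry the centroid is at mid-height, ȳ = 105 mm.
Transfer each piece to the horizontal centroidal axis using Ī + A·d² with d = y − 105:
  web: d = 0 mm → contributes +10 804 500 mm⁴
  top flange (beyond web): d = 93 mm → contributes +24 212 448 mm⁴
  bottom flange (beyond web): d = -93 mm → contributes +24 212 448 mm⁴
Total I = 59 229 396 mm⁴.

I_xx ≈ 5.92 × 10⁷ mm⁴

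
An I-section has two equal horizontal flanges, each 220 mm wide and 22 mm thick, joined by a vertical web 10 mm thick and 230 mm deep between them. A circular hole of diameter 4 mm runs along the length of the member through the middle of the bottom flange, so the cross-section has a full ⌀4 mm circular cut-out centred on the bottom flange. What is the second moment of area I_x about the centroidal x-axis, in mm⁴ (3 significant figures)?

I_x ≈ 1.64 × 10⁸ mm⁴

Split into non-overlapping primitives; take the origin at the lower-left of the bounding box.
Bottom flange: 220 × 22, A = 4 840 mm², y = 11 mm, Ī = 195 213 mm⁴.
Web: 10 × 230, A = 2 300 mm², y = 137 mm, Ī = 10 139 167 mm⁴.
Top flange: 220 × 22, A = 4 840 mm², y = 263 mm, Ī = 195 213 mm⁴.
Hole (subtracted): ⌀4, A = 12.566 mm², y = 11 mm, Ī = 12.566 mm⁴.
Centroid: ȳ = ΣA·y / ΣA = 137.13 mm.
Transfer each piece to the centroidal x-axis using Ī + A·d² with d = y − 137.13:
  bottom flange: d = -126.13 mm → contributes +77 196 509 mm⁴
  web: d = -0.13231 mm → contributes +10 139 207 mm⁴
  top flange: d = 125.87 mm → contributes +76 873 767 mm⁴
  hole: d = -126.13 mm → contributes −199 935 mm⁴
Total I = 164 009 548 mm⁴.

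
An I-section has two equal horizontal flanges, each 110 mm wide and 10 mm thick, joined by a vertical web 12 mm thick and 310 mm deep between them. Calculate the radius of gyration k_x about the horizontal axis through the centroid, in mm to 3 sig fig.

Split into non-overlapping primitives; take the origin at the lower-left of the bounding box.
Bottom flange: 110 × 10, A = 1 100 mm², y = 5 mm, Ī = 9166.7 mm⁴.
Web: 12 × 310, A = 3 720 mm², y = 165 mm, Ī = 29 791 000 mm⁴.
Top flange: 110 × 10, A = 1 100 mm², y = 325 mm, Ī = 9166.7 mm⁴.
By symmetry the centroid is at mid-height, ȳ = 165 mm.
Transfer each piece to the horizontal axis through the centroid using Ī + A·d² with d = y − 165:
  bottom flange: d = -160 mm → contributes +28 169 167 mm⁴
  web: d = 0 mm → contributes +29 791 000 mm⁴
  top flange: d = 160 mm → contributes +28 169 167 mm⁴
Total I = 86 129 333 mm⁴.
Radius of gyration: k = √(I/A) = √(86 129 333 / 5 920) = 120.62 mm.

k_x ≈ 121 mm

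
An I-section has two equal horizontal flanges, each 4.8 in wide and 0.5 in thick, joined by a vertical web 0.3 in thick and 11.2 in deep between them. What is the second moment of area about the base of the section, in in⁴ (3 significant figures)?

Break the section into simple shapes (no overlaps), measuring from the bottom-left corner of the bounding box.
Bottom flange: 4.8 × 0.5, A = 2.4 in², y = 0.25 in, Ī = 0.05 in⁴.
Web: 0.3 × 11.2, A = 3.36 in², y = 6.1 in, Ī = 35.123 in⁴.
Top flange: 4.8 × 0.5, A = 2.4 in², y = 11.95 in, Ī = 0.05 in⁴.
Transfer each piece to the base of the section using Ī + A·d² with d = y − 0:
  bottom flange: d = 0.25 in → contributes +0.2 in⁴
  web: d = 6.1 in → contributes +160.15 in⁴
  top flange: d = 11.95 in → contributes +342.78 in⁴
Total I = 503.12 in⁴.

I_base ≈ 503 in⁴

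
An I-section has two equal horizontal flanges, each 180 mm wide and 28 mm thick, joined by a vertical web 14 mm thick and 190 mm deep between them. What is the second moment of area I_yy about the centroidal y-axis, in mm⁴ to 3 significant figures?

Decompose the section into non-overlapping parts with the origin at the bottom-left of its bounding rectangle.
Bottom flange: 180 × 28, A = 5 040 mm², x = 90 mm, Ī = 13 608 000 mm⁴.
Web: 14 × 190, A = 2 660 mm², x = 90 mm, Ī = 43 447 mm⁴.
Top flange: 180 × 28, A = 5 040 mm², x = 90 mm, Ī = 13 608 000 mm⁴.
By symmetry the centroid is at mid-width, x̄ = 90 mm.
All pieces are centred on the centroidal y-axis, so I = ΣĪ = 27 259 447 mm⁴.

I_yy ≈ 2.73 × 10⁷ mm⁴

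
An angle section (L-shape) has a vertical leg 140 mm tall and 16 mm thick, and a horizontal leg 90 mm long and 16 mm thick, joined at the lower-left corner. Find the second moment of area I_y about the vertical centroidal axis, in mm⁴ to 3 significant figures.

Decompose the section into non-overlapping parts with the origin at the bottom-left of its bounding rectangle.
Vertical leg: 16 × 140, A = 2 240 mm², x = 8 mm, Ī = 47 787 mm⁴.
Horizontal leg (remainder): 74 × 16, A = 1 184 mm², x = 53 mm, Ī = 540 299 mm⁴.
Centroid: x̄ = ΣA·x / ΣA = 23.561 mm.
Transfer each piece to the vertical centroidal axis using Ī + A·d² with d = x − 23.561:
  vertical leg: d = -15.561 mm → contributes +590 173 mm⁴
  horizontal leg (remainder): d = 29.439 mm → contributes +1 566 435 mm⁴
Total I = 2 156 609 mm⁴.

I_y ≈ 2.16 × 10⁶ mm⁴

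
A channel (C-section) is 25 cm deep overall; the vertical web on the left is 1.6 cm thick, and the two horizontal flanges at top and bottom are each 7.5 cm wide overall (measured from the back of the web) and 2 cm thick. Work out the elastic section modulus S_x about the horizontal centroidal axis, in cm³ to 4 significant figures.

Treat the section as a set of non-overlapping primitives; coordinates are from the bounding-box lower-left.
Web: 1.6 × 25, A = 40 cm², y = 12.5 cm, Ī = 2083.33 cm⁴.
Top flange (beyond web): 5.9 × 2, A = 11.8 cm², y = 24 cm, Ī = 3.93333 cm⁴.
Bottom flange (beyond web): 5.9 × 2, A = 11.8 cm², y = 1 cm, Ī = 3.93333 cm⁴.
By symmetry the centroid is at mid-height, ȳ = 12.5 cm.
Transfer each piece to the horizontal centroidal axis using Ī + A·d² with d = y − 12.5:
  web: d = 0 cm → contributes +2083.33 cm⁴
  top flange (beyond web): d = 11.5 cm → contributes +1564.48 cm⁴
  bottom flange (beyond web): d = -11.5 cm → contributes +1564.48 cm⁴
Total I = 5212.3 cm⁴.
Extreme fibre distance c = 12.5 cm; S = I/c = 416.984 cm³.

S_x ≈ 417.0 cm³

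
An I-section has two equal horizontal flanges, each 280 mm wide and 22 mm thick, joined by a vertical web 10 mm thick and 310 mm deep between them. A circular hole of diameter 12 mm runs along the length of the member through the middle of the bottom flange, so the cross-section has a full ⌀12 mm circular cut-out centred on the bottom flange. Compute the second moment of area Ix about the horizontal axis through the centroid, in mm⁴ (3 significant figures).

Split into non-overlapping primitives; take the origin at the lower-left of the bounding box.
Bottom flange: 280 × 22, A = 6 160 mm², y = 11 mm, Ī = 248 453 mm⁴.
Web: 10 × 310, A = 3 100 mm², y = 177 mm, Ī = 24 825 833 mm⁴.
Top flange: 280 × 22, A = 6 160 mm², y = 343 mm, Ī = 248 453 mm⁴.
Hole (subtracted): ⌀12, A = 113.1 mm², y = 11 mm, Ī = 1017.9 mm⁴.
Centroid: ȳ = ΣA·y / ΣA = 178.23 mm.
Transfer each piece to the horizontal axis through the centroid using Ī + A·d² with d = y − 178.23:
  bottom flange: d = -167.23 mm → contributes +172 511 052 mm⁴
  web: d = -1.2265 mm → contributes +24 830 497 mm⁴
  top flange: d = 164.77 mm → contributes +167 494 308 mm⁴
  hole: d = -167.23 mm → contributes −3 163 752 mm⁴
Total I = 361 672 105 mm⁴.

Ix ≈ 3.62 × 10⁸ mm⁴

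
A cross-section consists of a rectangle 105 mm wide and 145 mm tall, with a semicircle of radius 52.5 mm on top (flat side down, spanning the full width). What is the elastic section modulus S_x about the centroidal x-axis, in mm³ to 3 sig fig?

Split into non-overlapping primitives; take the origin at the lower-left of the bounding box.
Rectangular body: 105 × 145, A = 15 225 mm², y = 72.5 mm, Ī = 26 675 469 mm⁴.
Semicircular cap: semicircle r = 52.5, A = 4329.5 mm², y = 167.28 mm, Ī = 833 814 mm⁴.
Centroid: ȳ = ΣA·y / ΣA = 93.485 mm.
Transfer each piece to the centroidal x-axis using Ī + A·d² with d = y − 93.485:
  rectangular body: d = -20.985 mm → contributes +33 380 324 mm⁴
  semicircular cap: d = 73.796 mm → contributes +24 411 884 mm⁴
Total I = 57 792 208 mm⁴.
Extreme fibre distance c = 104.01 mm; S = I/c = 555 616 mm³.

S_x ≈ 5.56 × 10⁵ mm³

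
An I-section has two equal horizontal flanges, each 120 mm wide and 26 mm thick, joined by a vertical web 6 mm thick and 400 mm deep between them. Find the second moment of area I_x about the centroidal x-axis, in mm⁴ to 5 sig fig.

I_x ≈ 3.1545 × 10⁸ mm⁴

Treat the section as a set of non-overlapping primitives; coordinates are from the bounding-box lower-left.
Bottom flange: 120 × 26, A = 3 120 mm², y = 13 mm, Ī = 175 760 mm⁴.
Web: 6 × 400, A = 2 400 mm², y = 226 mm, Ī = 32 000 000 mm⁴.
Top flange: 120 × 26, A = 3 120 mm², y = 439 mm, Ī = 175 760 mm⁴.
By symmetry the centroid is at mid-height, ȳ = 226 mm.
Transfer each piece to the centroidal x-axis using Ī + A·d² with d = y − 226:
  bottom flange: d = -213 mm → contributes +141 727 040 mm⁴
  web: d = 0 mm → contributes +32 000 000 mm⁴
  top flange: d = 213 mm → contributes +141 727 040 mm⁴
Total I = 315 454 080 mm⁴.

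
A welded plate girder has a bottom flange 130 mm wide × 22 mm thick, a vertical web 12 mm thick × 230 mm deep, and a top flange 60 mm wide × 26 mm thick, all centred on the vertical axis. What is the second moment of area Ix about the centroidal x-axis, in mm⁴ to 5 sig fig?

Ix ≈ 7.9739 × 10⁷ mm⁴

Treat the section as a set of non-overlapping primitives; coordinates are from the bounding-box lower-left.
Bottom plate: 130 × 22, A = 2 860 mm², y = 11 mm, Ī = 115353.3 mm⁴.
Web plate: 12 × 230, A = 2 760 mm², y = 137 mm, Ī = 12 167 000 mm⁴.
Top plate: 60 × 26, A = 1 560 mm², y = 265 mm, Ī = 87 880 mm⁴.
Centroid: ȳ = ΣA·y / ΣA = 114.6212 mm.
Transfer each piece to the centroidal x-axis using Ī + A·d² with d = y − 114.6212:
  bottom plate: d = -103.6212 mm → contributes +30 824 165 mm⁴
  web plate: d = 22.37883 mm → contributes +13 549 241 mm⁴
  top plate: d = 150.3788 mm → contributes +35 365 396 mm⁴
Total I = 79 738 803 mm⁴.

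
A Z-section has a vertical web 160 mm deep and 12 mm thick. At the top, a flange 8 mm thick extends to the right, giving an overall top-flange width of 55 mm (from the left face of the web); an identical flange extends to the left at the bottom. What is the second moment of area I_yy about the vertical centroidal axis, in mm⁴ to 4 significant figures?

Split into non-overlapping primitives; take the origin at the lower-left of the bounding box.
Web: 12 × 160, A = 1 920 mm², x = 49 mm, Ī = 23 040 mm⁴.
Top flange (beyond web): 43 × 8, A = 344 mm², x = 76.5 mm, Ī = 53004.7 mm⁴.
Bottom flange (beyond web): 43 × 8, A = 344 mm², x = 21.5 mm, Ī = 53004.7 mm⁴.
Centroid: x̄ = ΣA·x / ΣA = 49 mm.
Transfer each piece to the vertical centroidal axis using Ī + A·d² with d = x − 49:
  web: d = 0 mm → contributes +23 040 mm⁴
  top flange (beyond web): d = 27.5 mm → contributes +313 155 mm⁴
  bottom flange (beyond web): d = -27.5 mm → contributes +313 155 mm⁴
Total I = 649 349 mm⁴.

I_yy ≈ 6.493 × 10⁵ mm⁴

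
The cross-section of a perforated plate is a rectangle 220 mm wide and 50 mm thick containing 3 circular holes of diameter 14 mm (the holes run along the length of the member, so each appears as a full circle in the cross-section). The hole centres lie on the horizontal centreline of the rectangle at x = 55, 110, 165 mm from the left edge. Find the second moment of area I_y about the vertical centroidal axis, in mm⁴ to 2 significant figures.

Decompose the section into non-overlapping parts with the origin at the bottom-left of its bounding rectangle.
Plate: 220 × 50, A = 11 000 mm², x = 110 mm, Ī = 44 366 667 mm⁴.
Hole 1 (subtracted): ⌀14, A = 153.9 mm², x = 55 mm, Ī = 1 886 mm⁴.
Hole 2 (subtracted): ⌀14, A = 153.9 mm², x = 110 mm, Ī = 1 886 mm⁴.
Hole 3 (subtracted): ⌀14, A = 153.9 mm², x = 165 mm, Ī = 1 886 mm⁴.
By symmetry the centroid is at mid-width, x̄ = 110 mm.
Transfer each piece to the vertical centroidal axis using Ī + A·d² with d = x − 110:
  plate: d = 0 mm → contributes +44 366 667 mm⁴
  hole 1: d = -55 mm → contributes −467 548 mm⁴
  hole 2: d = 0 mm → contributes −1 886 mm⁴
  hole 3: d = 55 mm → contributes −467 548 mm⁴
Total I = 43 429 684 mm⁴.

I_y ≈ 4.3 × 10⁷ mm⁴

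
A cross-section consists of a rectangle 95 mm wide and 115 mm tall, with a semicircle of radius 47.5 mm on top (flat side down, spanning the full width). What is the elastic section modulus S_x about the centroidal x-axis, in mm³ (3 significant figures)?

Treat the section as a set of non-overlapping primitives; coordinates are from the bounding-box lower-left.
Rectangular body: 95 × 115, A = 10 925 mm², y = 57.5 mm, Ī = 12 040 260 mm⁴.
Semicircular cap: semicircle r = 47.5, A = 3544.1 mm², y = 135.16 mm, Ī = 558 736 mm⁴.
Centroid: ȳ = ΣA·y / ΣA = 76.522 mm.
Transfer each piece to the centroidal x-axis using Ī + A·d² with d = y − 76.522:
  rectangular body: d = -19.022 mm → contributes +15 993 404 mm⁴
  semicircular cap: d = 58.637 mm → contributes +12 744 618 mm⁴
Total I = 28 738 023 mm⁴.
Extreme fibre distance c = 85.978 mm; S = I/c = 334 249 mm³.

S_x ≈ 3.34 × 10⁵ mm³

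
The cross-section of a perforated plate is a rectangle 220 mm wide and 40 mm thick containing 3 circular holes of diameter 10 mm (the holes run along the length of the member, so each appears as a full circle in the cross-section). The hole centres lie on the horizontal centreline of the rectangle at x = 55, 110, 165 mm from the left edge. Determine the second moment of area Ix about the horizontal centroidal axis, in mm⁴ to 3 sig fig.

Ix ≈ 1.17 × 10⁶ mm⁴

Treat the section as a set of non-overlapping primitives; coordinates are from the bounding-box lower-left.
Plate: 220 × 40, A = 8 800 mm², y = 20 mm, Ī = 1 173 333 mm⁴.
Hole 1 (subtracted): ⌀10, A = 78.54 mm², y = 20 mm, Ī = 490.87 mm⁴.
Hole 2 (subtracted): ⌀10, A = 78.54 mm², y = 20 mm, Ī = 490.87 mm⁴.
Hole 3 (subtracted): ⌀10, A = 78.54 mm², y = 20 mm, Ī = 490.87 mm⁴.
By symmetry the centroid is at mid-height, ȳ = 20 mm.
All pieces are centred on the horizontal centroidal axis, so I = ΣĪ (holes subtracted) = 1 171 861 mm⁴.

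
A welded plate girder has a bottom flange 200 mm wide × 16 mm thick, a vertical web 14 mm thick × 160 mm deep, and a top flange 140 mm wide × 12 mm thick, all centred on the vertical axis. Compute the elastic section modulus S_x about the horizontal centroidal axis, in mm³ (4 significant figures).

Split into non-overlapping primitives; take the origin at the lower-left of the bounding box.
Bottom plate: 200 × 16, A = 3 200 mm², y = 8 mm, Ī = 68266.7 mm⁴.
Web plate: 14 × 160, A = 2 240 mm², y = 96 mm, Ī = 4 778 667 mm⁴.
Top plate: 140 × 12, A = 1 680 mm², y = 182 mm, Ī = 20 160 mm⁴.
Centroid: ȳ = ΣA·y / ΣA = 76.7416 mm.
Transfer each piece to the horizontal centroidal axis using Ī + A·d² with d = y − 76.7416:
  bottom plate: d = -68.7416 mm → contributes +15 189 559 mm⁴
  web plate: d = 19.2584 mm → contributes +5 609 454 mm⁴
  top plate: d = 105.258 mm → contributes +18 633 445 mm⁴
Total I = 39 432 458 mm⁴.
Extreme fibre distance c = 111.258 mm; S = I/c = 354 422 mm³.

S_x ≈ 3.544 × 10⁵ mm³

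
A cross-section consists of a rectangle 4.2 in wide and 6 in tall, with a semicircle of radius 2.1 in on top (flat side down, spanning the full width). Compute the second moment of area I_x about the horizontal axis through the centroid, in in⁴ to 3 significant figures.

I_x ≈ 160 in⁴

Split into non-overlapping primitives; take the origin at the lower-left of the bounding box.
Rectangular body: 4.2 × 6, A = 25.2 in², y = 3 in, Ī = 75.6 in⁴.
Semicircular cap: semicircle r = 2.1, A = 6.9272 in², y = 6.8913 in, Ī = 2.1346 in⁴.
Centroid: ȳ = ΣA·y / ΣA = 3.839 in.
Transfer each piece to the horizontal axis through the centroid using Ī + A·d² with d = y − 3.839:
  rectangular body: d = -0.83903 in → contributes +93.34 in⁴
  semicircular cap: d = 3.0522 in → contributes +66.67 in⁴
Total I = 160.01 in⁴.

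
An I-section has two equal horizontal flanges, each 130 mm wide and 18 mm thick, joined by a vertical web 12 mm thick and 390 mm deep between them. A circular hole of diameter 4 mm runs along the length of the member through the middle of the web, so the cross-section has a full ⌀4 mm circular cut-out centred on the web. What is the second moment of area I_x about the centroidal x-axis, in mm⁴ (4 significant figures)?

I_x ≈ 2.542 × 10⁸ mm⁴

Split into non-overlapping primitives; take the origin at the lower-left of the bounding box.
Bottom flange: 130 × 18, A = 2 340 mm², y = 9 mm, Ī = 63 180 mm⁴.
Web: 12 × 390, A = 4 680 mm², y = 213 mm, Ī = 59 319 000 mm⁴.
Top flange: 130 × 18, A = 2 340 mm², y = 417 mm, Ī = 63 180 mm⁴.
Hole (subtracted): ⌀4, A = 12.5664 mm², y = 213 mm, Ī = 12.5664 mm⁴.
By symmetry the centroid is at mid-height, ȳ = 213 mm.
Transfer each piece to the centroidal x-axis using Ī + A·d² with d = y − 213:
  bottom flange: d = -204 mm → contributes +97 444 620 mm⁴
  web: d = 0 mm → contributes +59 319 000 mm⁴
  top flange: d = 204 mm → contributes +97 444 620 mm⁴
  hole: d = 0 mm → contributes −12.5664 mm⁴
Total I = 254 208 227 mm⁴.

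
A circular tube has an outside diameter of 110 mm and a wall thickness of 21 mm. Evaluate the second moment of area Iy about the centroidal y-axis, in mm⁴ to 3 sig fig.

Iy ≈ 6.14 × 10⁶ mm⁴

Treat the section as a set of non-overlapping primitives; coordinates are from the bounding-box lower-left.
Outer circle: ⌀110, A = 9503.3 mm², x = 55 mm, Ī = 7 186 884 mm⁴.
Bore (subtracted): ⌀68, A = 3631.7 mm², x = 55 mm, Ī = 1 049 556 mm⁴.
By symmetry the centroid is at mid-width, x̄ = 55 mm.
All pieces are centred on the centroidal y-axis, so I = ΣĪ (holes subtracted) = 6 137 328 mm⁴.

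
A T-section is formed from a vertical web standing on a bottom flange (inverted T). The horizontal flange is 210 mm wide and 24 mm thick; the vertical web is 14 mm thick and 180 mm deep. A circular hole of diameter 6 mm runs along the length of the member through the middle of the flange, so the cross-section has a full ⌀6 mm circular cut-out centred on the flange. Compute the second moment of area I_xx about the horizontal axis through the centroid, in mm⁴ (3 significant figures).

Treat the section as a set of non-overlapping primitives; coordinates are from the bounding-box lower-left.
Flange: 210 × 24, A = 5 040 mm², y = 12 mm, Ī = 241 920 mm⁴.
Web: 14 × 180, A = 2 520 mm², y = 114 mm, Ī = 6 804 000 mm⁴.
Hole (subtracted): ⌀6, A = 28.274 mm², y = 12 mm, Ī = 63.617 mm⁴.
Centroid: ȳ = ΣA·y / ΣA = 46.128 mm.
Transfer each piece to the horizontal axis through the centroid using Ī + A·d² with d = y − 46.128:
  flange: d = -34.128 mm → contributes +6 111 986 mm⁴
  web: d = 67.872 mm → contributes +18 412 777 mm⁴
  hole: d = -34.128 mm → contributes −32 995 mm⁴
Total I = 24 491 769 mm⁴.

I_xx ≈ 2.45 × 10⁷ mm⁴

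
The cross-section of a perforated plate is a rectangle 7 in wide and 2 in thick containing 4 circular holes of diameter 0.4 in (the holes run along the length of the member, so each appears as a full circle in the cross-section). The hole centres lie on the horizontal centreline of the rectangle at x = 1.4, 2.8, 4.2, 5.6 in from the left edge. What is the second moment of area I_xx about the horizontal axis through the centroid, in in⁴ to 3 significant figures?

I_xx ≈ 4.66 in⁴

Treat the section as a set of non-overlapping primitives; coordinates are from the bounding-box lower-left.
Plate: 7 × 2, A = 14 in², y = 1 in, Ī = 4.6667 in⁴.
Hole 1 (subtracted): ⌀0.4, A = 0.12566 in², y = 1 in, Ī = 0.0012566 in⁴.
Hole 2 (subtracted): ⌀0.4, A = 0.12566 in², y = 1 in, Ī = 0.0012566 in⁴.
Hole 3 (subtracted): ⌀0.4, A = 0.12566 in², y = 1 in, Ī = 0.0012566 in⁴.
Hole 4 (subtracted): ⌀0.4, A = 0.12566 in², y = 1 in, Ī = 0.0012566 in⁴.
By symmetry the centroid is at mid-height, ȳ = 1 in.
All pieces are centred on the horizontal axis through the centroid, so I = ΣĪ (holes subtracted) = 4.6616 in⁴.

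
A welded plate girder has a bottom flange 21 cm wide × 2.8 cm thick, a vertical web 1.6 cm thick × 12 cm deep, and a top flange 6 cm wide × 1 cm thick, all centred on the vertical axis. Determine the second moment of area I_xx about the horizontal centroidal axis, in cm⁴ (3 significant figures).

I_xx ≈ 1870 cm⁴

Decompose the section into non-overlapping parts with the origin at the bottom-left of its bounding rectangle.
Bottom plate: 21 × 2.8, A = 58.8 cm², y = 1.4 cm, Ī = 38.416 cm⁴.
Web plate: 1.6 × 12, A = 19.2 cm², y = 8.8 cm, Ī = 230.4 cm⁴.
Top plate: 6 × 1, A = 6 cm², y = 15.3 cm, Ī = 0.5 cm⁴.
Centroid: ȳ = ΣA·y / ΣA = 4.0843 cm.
Transfer each piece to the horizontal centroidal axis using Ī + A·d² with d = y − 4.0843:
  bottom plate: d = -2.6843 cm → contributes +462.09 cm⁴
  web plate: d = 4.7157 cm → contributes +657.37 cm⁴
  top plate: d = 11.216 cm → contributes +755.25 cm⁴
Total I = 1874.7 cm⁴.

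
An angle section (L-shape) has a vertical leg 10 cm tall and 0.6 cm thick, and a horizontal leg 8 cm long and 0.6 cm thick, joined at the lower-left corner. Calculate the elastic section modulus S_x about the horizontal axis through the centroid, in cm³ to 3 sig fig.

Treat the section as a set of non-overlapping primitives; coordinates are from the bounding-box lower-left.
Vertical leg: 0.6 × 10, A = 6 cm², y = 5 cm, Ī = 50 cm⁴.
Horizontal leg (remainder): 7.4 × 0.6, A = 4.44 cm², y = 0.3 cm, Ī = 0.1332 cm⁴.
Centroid: ȳ = ΣA·y / ΣA = 3.0011 cm.
Transfer each piece to the horizontal axis through the centroid using Ī + A·d² with d = y − 3.0011:
  vertical leg: d = 1.9989 cm → contributes +73.972 cm⁴
  horizontal leg (remainder): d = -2.7011 cm → contributes +32.528 cm⁴
Total I = 106.5 cm⁴.
Extreme fibre distance c = 6.9989 cm; S = I/c = 15.217 cm³.

S_x ≈ 15.2 cm³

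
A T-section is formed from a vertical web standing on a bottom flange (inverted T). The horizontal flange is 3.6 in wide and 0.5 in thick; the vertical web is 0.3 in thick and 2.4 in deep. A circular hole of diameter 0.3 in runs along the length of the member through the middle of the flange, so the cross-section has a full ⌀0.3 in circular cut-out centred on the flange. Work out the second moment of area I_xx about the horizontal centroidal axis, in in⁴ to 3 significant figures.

I_xx ≈ 1.45 in⁴

Break the section into simple shapes (no overlaps), measuring from the bottom-left corner of the bounding box.
Flange: 3.6 × 0.5, A = 1.8 in², y = 0.25 in, Ī = 0.0375 in⁴.
Web: 0.3 × 2.4, A = 0.72 in², y = 1.7 in, Ī = 0.3456 in⁴.
Hole (subtracted): ⌀0.3, A = 0.070686 in², y = 0.25 in, Ī = 0.00039761 in⁴.
Centroid: ȳ = ΣA·y / ΣA = 0.67624 in.
Transfer each piece to the horizontal centroidal axis using Ī + A·d² with d = y − 0.67624:
  flange: d = -0.42624 in → contributes +0.36453 in⁴
  web: d = 1.0238 in → contributes +1.1002 in⁴
  hole: d = -0.42624 in → contributes −0.01324 in⁴
Total I = 1.4515 in⁴.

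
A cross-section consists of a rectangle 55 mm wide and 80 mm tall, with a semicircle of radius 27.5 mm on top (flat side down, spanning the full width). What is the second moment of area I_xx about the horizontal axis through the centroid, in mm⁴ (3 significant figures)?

Decompose the section into non-overlapping parts with the origin at the bottom-left of its bounding rectangle.
Rectangular body: 55 × 80, A = 4 400 mm², y = 40 mm, Ī = 2 346 667 mm⁴.
Semicircular cap: semicircle r = 27.5, A = 1187.9 mm², y = 91.671 mm, Ī = 62 772 mm⁴.
Centroid: ȳ = ΣA·y / ΣA = 50.985 mm.
Transfer each piece to the horizontal axis through the centroid using Ī + A·d² with d = y − 50.985:
  rectangular body: d = -10.985 mm → contributes +2 877 580 mm⁴
  semicircular cap: d = 40.687 mm → contributes +2 029 258 mm⁴
Total I = 4 906 838 mm⁴.

I_xx ≈ 4.91 × 10⁶ mm⁴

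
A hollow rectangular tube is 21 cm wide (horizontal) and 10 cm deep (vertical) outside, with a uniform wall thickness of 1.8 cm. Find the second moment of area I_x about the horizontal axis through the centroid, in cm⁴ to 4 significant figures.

Decompose the section into non-overlapping parts with the origin at the bottom-left of its bounding rectangle.
Outer rectangle: 21 × 10, A = 210 cm², y = 5 cm, Ī = 1 750 cm⁴.
Inner void (subtracted): 17.4 × 6.4, A = 111.36 cm², y = 5 cm, Ī = 380.109 cm⁴.
By symmetry the centroid is at mid-height, ȳ = 5 cm.
All pieces are centred on the horizontal axis through the centroid, so I = ΣĪ (holes subtracted) = 1369.89 cm⁴.

I_x ≈ 1370 cm⁴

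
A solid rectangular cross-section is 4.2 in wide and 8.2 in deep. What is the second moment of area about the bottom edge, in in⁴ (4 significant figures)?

I_base ≈ 771.9 in⁴

The section: 4.2 × 8.2, A = 34.44 in², y = 4.1 in, Ī = 192.979 in⁴.
Transfer it to a horizontal axis along the bottom face using Ī + A·d² with d = y − 0:
  the section: d = 4.1 in → contributes +771.915 in⁴
Total I = 771.915 in⁴.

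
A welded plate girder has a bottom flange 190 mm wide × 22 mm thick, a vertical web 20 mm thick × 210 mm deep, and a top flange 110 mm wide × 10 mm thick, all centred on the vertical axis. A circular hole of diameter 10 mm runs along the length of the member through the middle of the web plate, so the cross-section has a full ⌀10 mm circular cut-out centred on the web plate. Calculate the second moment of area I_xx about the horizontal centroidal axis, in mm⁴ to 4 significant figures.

I_xx ≈ 7.108 × 10⁷ mm⁴

Break the section into simple shapes (no overlaps), measuring from the bottom-left corner of the bounding box.
Bottom plate: 190 × 22, A = 4 180 mm², y = 11 mm, Ī = 168 593 mm⁴.
Web plate: 20 × 210, A = 4 200 mm², y = 127 mm, Ī = 15 435 000 mm⁴.
Top plate: 110 × 10, A = 1 100 mm², y = 237 mm, Ī = 9166.67 mm⁴.
Hole (subtracted): ⌀10, A = 78.5398 mm², y = 127 mm, Ī = 490.874 mm⁴.
Centroid: ȳ = ΣA·y / ΣA = 88.2954 mm.
Transfer each piece to the horizontal centroidal axis using Ī + A·d² with d = y − 88.2954:
  bottom plate: d = -77.2954 mm → contributes +25 142 316 mm⁴
  web plate: d = 38.7046 mm → contributes +21 726 802 mm⁴
  top plate: d = 148.705 mm → contributes +24 333 539 mm⁴
  hole: d = 38.7046 mm → contributes −118 147 mm⁴
Total I = 71 084 510 mm⁴.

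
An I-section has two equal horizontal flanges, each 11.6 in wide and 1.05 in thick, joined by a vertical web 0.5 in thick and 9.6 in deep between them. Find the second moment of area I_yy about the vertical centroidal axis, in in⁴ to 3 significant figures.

Split into non-overlapping primitives; take the origin at the lower-left of the bounding box.
Bottom flange: 11.6 × 1.05, A = 12.18 in², x = 5.8 in, Ī = 136.58 in⁴.
Web: 0.5 × 9.6, A = 4.8 in², x = 5.8 in, Ī = 0.1 in⁴.
Top flange: 11.6 × 1.05, A = 12.18 in², x = 5.8 in, Ī = 136.58 in⁴.
By symmetry the centroid is at mid-width, x̄ = 5.8 in.
All pieces are centred on the vertical centroidal axis, so I = ΣĪ = 273.26 in⁴.

I_yy ≈ 273 in⁴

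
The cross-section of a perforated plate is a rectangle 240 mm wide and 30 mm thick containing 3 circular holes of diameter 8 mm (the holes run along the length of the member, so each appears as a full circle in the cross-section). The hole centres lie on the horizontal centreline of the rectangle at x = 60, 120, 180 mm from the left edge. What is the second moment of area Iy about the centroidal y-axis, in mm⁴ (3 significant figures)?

Iy ≈ 3.42 × 10⁷ mm⁴

Split into non-overlapping primitives; take the origin at the lower-left of the bounding box.
Plate: 240 × 30, A = 7 200 mm², x = 120 mm, Ī = 34 560 000 mm⁴.
Hole 1 (subtracted): ⌀8, A = 50.265 mm², x = 60 mm, Ī = 201.06 mm⁴.
Hole 2 (subtracted): ⌀8, A = 50.265 mm², x = 120 mm, Ī = 201.06 mm⁴.
Hole 3 (subtracted): ⌀8, A = 50.265 mm², x = 180 mm, Ī = 201.06 mm⁴.
By symmetry the centroid is at mid-width, x̄ = 120 mm.
Transfer each piece to the centroidal y-axis using Ī + A·d² with d = x − 120:
  plate: d = 0 mm → contributes +34 560 000 mm⁴
  hole 1: d = -60 mm → contributes −181 157 mm⁴
  hole 2: d = 0 mm → contributes −201.06 mm⁴
  hole 3: d = 60 mm → contributes −181 157 mm⁴
Total I = 34 197 485 mm⁴.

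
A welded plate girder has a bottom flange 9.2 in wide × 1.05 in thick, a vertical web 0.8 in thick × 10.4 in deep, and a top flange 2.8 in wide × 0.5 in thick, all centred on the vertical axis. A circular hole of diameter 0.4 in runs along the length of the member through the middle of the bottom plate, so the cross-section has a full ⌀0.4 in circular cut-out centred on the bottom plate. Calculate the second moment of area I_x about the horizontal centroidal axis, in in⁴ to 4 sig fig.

I_x ≈ 315.5 in⁴

Break the section into simple shapes (no overlaps), measuring from the bottom-left corner of the bounding box.
Bottom plate: 9.2 × 1.05, A = 9.66 in², y = 0.525 in, Ī = 0.887513 in⁴.
Web plate: 0.8 × 10.4, A = 8.32 in², y = 6.25 in, Ī = 74.9909 in⁴.
Top plate: 2.8 × 0.5, A = 1.4 in², y = 11.7 in, Ī = 0.0291667 in⁴.
Hole (subtracted): ⌀0.4, A = 0.125664 in², y = 0.525 in, Ī = 0.00125664 in⁴.
Centroid: ȳ = ΣA·y / ΣA = 3.81138 in.
Transfer each piece to the horizontal centroidal axis using Ī + A·d² with d = y − 3.81138:
  bottom plate: d = -3.28638 in → contributes +105.218 in⁴
  web plate: d = 2.43862 in → contributes +124.469 in⁴
  top plate: d = 7.88862 in → contributes +87.1517 in⁴
  hole: d = -3.28638 in → contributes −1.35846 in⁴
Total I = 315.48 in⁴.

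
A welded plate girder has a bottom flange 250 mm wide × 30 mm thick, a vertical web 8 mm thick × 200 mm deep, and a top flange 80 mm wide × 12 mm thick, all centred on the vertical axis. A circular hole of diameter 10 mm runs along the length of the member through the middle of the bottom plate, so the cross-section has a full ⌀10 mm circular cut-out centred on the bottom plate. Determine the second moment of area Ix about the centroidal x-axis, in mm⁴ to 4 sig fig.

Ix ≈ 5.823 × 10⁷ mm⁴

Treat the section as a set of non-overlapping primitives; coordinates are from the bounding-box lower-left.
Bottom plate: 250 × 30, A = 7 500 mm², y = 15 mm, Ī = 562 500 mm⁴.
Web plate: 8 × 200, A = 1 600 mm², y = 130 mm, Ī = 5 333 333 mm⁴.
Top plate: 80 × 12, A = 960 mm², y = 236 mm, Ī = 11 520 mm⁴.
Hole (subtracted): ⌀10, A = 78.5398 mm², y = 15 mm, Ī = 490.874 mm⁴.
Centroid: ȳ = ΣA·y / ΣA = 54.6896 mm.
Transfer each piece to the centroidal x-axis using Ī + A·d² with d = y − 54.6896:
  bottom plate: d = -39.6896 mm → contributes +12 376 973 mm⁴
  web plate: d = 75.3104 mm → contributes +14 407 987 mm⁴
  top plate: d = 181.31 mm → contributes +31 570 048 mm⁴
  hole: d = -39.6896 mm → contributes −124 212 mm⁴
Total I = 58 230 797 mm⁴.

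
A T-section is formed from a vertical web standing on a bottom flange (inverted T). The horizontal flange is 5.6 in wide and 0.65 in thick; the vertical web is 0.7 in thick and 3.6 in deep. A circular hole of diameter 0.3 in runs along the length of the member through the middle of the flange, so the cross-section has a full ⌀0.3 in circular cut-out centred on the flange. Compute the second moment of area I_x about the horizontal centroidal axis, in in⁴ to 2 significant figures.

Split into non-overlapping primitives; take the origin at the lower-left of the bounding box.
Flange: 5.6 × 0.65, A = 3.64 in², y = 0.325 in, Ī = 0.1282 in⁴.
Web: 0.7 × 3.6, A = 2.52 in², y = 2.45 in, Ī = 2.722 in⁴.
Hole (subtracted): ⌀0.3, A = 0.07069 in², y = 0.325 in, Ī = 0.0003976 in⁴.
Centroid: ȳ = ΣA·y / ΣA = 1.204 in.
Transfer each piece to the horizontal centroidal axis using Ī + A·d² with d = y − 1.204:
  flange: d = -0.8794 in → contributes +2.943 in⁴
  web: d = 1.246 in → contributes +6.631 in⁴
  hole: d = -0.8794 in → contributes −0.05506 in⁴
Total I = 9.519 in⁴.

I_x ≈ 9.5 in⁴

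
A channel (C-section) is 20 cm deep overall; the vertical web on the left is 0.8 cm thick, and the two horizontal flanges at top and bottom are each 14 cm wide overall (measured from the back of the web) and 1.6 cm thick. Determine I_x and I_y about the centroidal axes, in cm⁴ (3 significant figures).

Treat the section as a set of non-overlapping primitives; coordinates are from the bounding-box lower-left.
Web: 0.8 × 20, A = 16 cm², y = 10 cm, Ī = 533.33 cm⁴.
Top flange (beyond web): 13.2 × 1.6, A = 21.12 cm², y = 19.2 cm, Ī = 4.5056 cm⁴.
Bottom flange (beyond web): 13.2 × 1.6, A = 21.12 cm², y = 0.8 cm, Ī = 4.5056 cm⁴.
By symmetry the centroid is at mid-height, ȳ = 10 cm.
Transfer each piece to the centroidal x-axis using Ī + A·d² with d = y − 10:
  web: d = 0 cm → contributes +533.33 cm⁴
  top flange (beyond web): d = 9.2 cm → contributes +1792.1 cm⁴
  bottom flange (beyond web): d = -9.2 cm → contributes +1792.1 cm⁴
Total I = 4117.5 cm⁴.
For the y-axis: x̄ = 5.4769 cm.
Repeating about the centroidal y-axis gives I_y = 1182.8 cm⁴.

I_x ≈ 4120 cm⁴, I_y ≈ 1180 cm⁴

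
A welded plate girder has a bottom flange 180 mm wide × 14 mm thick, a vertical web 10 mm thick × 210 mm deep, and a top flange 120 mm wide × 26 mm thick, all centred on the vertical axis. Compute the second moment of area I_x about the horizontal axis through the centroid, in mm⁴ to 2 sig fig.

I_x ≈ 8.2 × 10⁷ mm⁴

Split into non-overlapping primitives; take the origin at the lower-left of the bounding box.
Bottom plate: 180 × 14, A = 2 520 mm², y = 7 mm, Ī = 41 160 mm⁴.
Web plate: 10 × 210, A = 2 100 mm², y = 119 mm, Ī = 7 717 500 mm⁴.
Top plate: 120 × 26, A = 3 120 mm², y = 237 mm, Ī = 175 760 mm⁴.
Centroid: ȳ = ΣA·y / ΣA = 130.1 mm.
Transfer each piece to the horizontal axis through the centroid using Ī + A·d² with d = y − 130.1:
  bottom plate: d = -123.1 mm → contributes +38 228 738 mm⁴
  web plate: d = -11.1 mm → contributes +7 976 277 mm⁴
  top plate: d = 106.9 mm → contributes +35 829 386 mm⁴
Total I = 82 034 401 mm⁴.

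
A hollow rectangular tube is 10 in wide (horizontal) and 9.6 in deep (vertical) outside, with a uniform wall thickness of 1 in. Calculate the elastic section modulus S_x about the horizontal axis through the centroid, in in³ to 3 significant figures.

Treat the section as a set of non-overlapping primitives; coordinates are from the bounding-box lower-left.
Outer rectangle: 10 × 9.6, A = 96 in², y = 4.8 in, Ī = 737.28 in⁴.
Inner void (subtracted): 8 × 7.6, A = 60.8 in², y = 4.8 in, Ī = 292.65 in⁴.
By symmetry the centroid is at mid-height, ȳ = 4.8 in.
All pieces are centred on the horizontal axis through the centroid, so I = ΣĪ (holes subtracted) = 444.63 in⁴.
Extreme fibre distance c = 4.8 in; S = I/c = 92.631 in³.

S_x ≈ 92.6 in³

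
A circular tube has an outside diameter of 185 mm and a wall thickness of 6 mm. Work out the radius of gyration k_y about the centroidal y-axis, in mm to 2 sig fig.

Decompose the section into non-overlapping parts with the origin at the bottom-left of its bounding rectangle.
Outer circle: ⌀185, A = 26 880 mm², x = 92.5 mm, Ī = 57 498 539 mm⁴.
Bore (subtracted): ⌀173, A = 23 506 mm², x = 92.5 mm, Ī = 43 969 782 mm⁴.
By symmetry the centroid is at mid-width, x̄ = 92.5 mm.
All pieces are centred on the centroidal y-axis, so I = ΣĪ (holes subtracted) = 13 528 757 mm⁴.
Radius of gyration: k = √(I/A) = √(13 528 757 / 3 374) = 63.32 mm.

k_y ≈ 63 mm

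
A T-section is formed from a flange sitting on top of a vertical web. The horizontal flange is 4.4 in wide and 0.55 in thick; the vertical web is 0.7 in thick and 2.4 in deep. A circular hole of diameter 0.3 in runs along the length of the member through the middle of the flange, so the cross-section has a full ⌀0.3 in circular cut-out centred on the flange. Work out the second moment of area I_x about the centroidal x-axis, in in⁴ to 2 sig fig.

Decompose the section into non-overlapping parts with the origin at the bottom-left of its bounding rectangle.
Flange: 4.4 × 0.55, A = 2.42 in², y = 2.675 in, Ī = 0.061 in⁴.
Web: 0.7 × 2.4, A = 1.68 in², y = 1.2 in, Ī = 0.8064 in⁴.
Hole (subtracted): ⌀0.3, A = 0.07069 in², y = 2.675 in, Ī = 0.0003976 in⁴.
Centroid: ȳ = ΣA·y / ΣA = 2.06 in.
Transfer each piece to the centroidal x-axis using Ī + A·d² with d = y − 2.06:
  flange: d = 0.615 in → contributes +0.9763 in⁴
  web: d = -0.86 in → contributes +2.049 in⁴
  hole: d = 0.615 in → contributes −0.02713 in⁴
Total I = 2.998 in⁴.

I_x ≈ 3.0 in⁴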